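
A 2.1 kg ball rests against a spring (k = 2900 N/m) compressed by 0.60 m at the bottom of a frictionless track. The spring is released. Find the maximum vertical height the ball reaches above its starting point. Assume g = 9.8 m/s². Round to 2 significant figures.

All spring PE becomes gravitational PE at the highest point: ½kx² = mgh
h = kx²/(2mg) = (2900)(0.60)²/(2 × 2.1 × 9.8) = 25.36 m

h = 25 m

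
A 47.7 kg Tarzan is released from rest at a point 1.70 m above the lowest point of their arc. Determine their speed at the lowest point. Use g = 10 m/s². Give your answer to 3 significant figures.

By conservation of mechanical energy, mgh = ½mv²
The mass cancels from both sides.
v = √(2gh) = √(2 × 10 × 1.70) = √34.000 = 5.831 m/s

v = 5.83 m/s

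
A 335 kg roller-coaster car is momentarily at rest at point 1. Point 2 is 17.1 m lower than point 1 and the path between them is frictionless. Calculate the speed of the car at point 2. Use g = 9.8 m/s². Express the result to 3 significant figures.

Energy conservation between the two points: mgh = ½mv²
v = √(2gh) = √(2 × 9.8 × 17.1) = √335.16 = 18.31 m/s

v = 18.3 m/s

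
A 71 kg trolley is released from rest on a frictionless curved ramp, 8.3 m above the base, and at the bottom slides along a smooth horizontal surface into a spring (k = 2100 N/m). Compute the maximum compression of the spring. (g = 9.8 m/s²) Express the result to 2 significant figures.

Gravitational PE at the top equals spring PE at max compression: mgh = ½kx²
x = √(2mgh/k) = √(2 × 71 × 9.8 × 8.3 / 2100) = 2.345 m

x = 2.3 m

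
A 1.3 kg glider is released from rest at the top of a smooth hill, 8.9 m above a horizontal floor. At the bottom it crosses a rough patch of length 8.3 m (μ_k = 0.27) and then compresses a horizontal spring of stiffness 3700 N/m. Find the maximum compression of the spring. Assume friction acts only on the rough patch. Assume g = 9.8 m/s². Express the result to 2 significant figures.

Initial energy: E₁ = mgh = (1.3)(9.8)(8.9) = 113.39 J
Friction removes W_f = μ_k mg d = (0.27)(1.3)(9.8)(8.3) = 28.55 J
Energy reaching the spring: E = 113.39 − 28.55 = 84.836 J
At max compression ½kx² = E ⇒ x = √(2E/k) = √(2 × 84.836/3700) = 0.2141 m

x = 0.21 m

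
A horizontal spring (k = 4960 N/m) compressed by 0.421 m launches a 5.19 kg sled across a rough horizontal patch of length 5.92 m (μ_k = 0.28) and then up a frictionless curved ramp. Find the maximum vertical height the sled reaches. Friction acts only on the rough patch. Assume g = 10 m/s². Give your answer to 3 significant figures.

h = 6.81 m

Spring energy: E₀ = ½kx² = ½(4960)(0.421)² = 439.56 J
Friction: W_f = μ_k mg d = (0.28)(5.19)(10)(5.92) = 86.03 J
Energy at base of ramp: E = 439.56 − 86.03 = 353.53 J
At max height all remaining energy is PE: mgh = E ⇒ h = E/(mg) = 353.53/(5.19 × 10) = 6.812 m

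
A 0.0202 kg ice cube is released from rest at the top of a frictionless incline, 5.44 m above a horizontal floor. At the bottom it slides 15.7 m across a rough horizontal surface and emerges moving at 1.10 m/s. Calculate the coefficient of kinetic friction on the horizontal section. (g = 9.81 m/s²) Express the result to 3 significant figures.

μ_k = 0.343

Energy at the top = energy at the end + work done against friction:
mgh = ½mv² + μ_k m g d
mgh = 1.0780 J; ½mv² = 0.012221 J
W_f = 1.0780 − 0.012221 = 1.066 J
μ_k = W_f/(mg·d) = 1.066/(0.1982 × 15.7) = 0.3426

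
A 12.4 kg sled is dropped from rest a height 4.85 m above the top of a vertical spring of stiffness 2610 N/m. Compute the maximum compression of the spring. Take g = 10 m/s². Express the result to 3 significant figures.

Measuring PE from the top of the relaxed spring, at max compression the sled has dropped H + x with zero KE, so:
mg(H + x) = ½kx²
½(2610)x² − (12.4)(10)x − (12.4)(10)(4.85) = 0
1305x² − 124.0x − 601.4 = 0
x = [124.0 + √(15376 + 3.1393e+06)]/(2 × 1305) = 0.7280 m

x = 0.728 m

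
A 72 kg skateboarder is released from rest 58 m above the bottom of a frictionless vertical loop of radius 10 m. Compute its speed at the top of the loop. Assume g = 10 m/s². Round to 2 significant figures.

Energy conservation: mgh = ½mv_top² + mg(2r)
v_top² = 2g(h − 2r) = 2(10)(58 − 20.00) = 760.0
v_top = 27.57 m/s

v = 28 m/s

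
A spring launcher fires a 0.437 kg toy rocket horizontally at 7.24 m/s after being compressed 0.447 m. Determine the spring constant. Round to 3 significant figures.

Energy stored in the spring equals the launch KE: ½kx² = ½mv²
k = mv²/x² = (0.437)(7.24)²/(0.447)² = 114.6 N/m

k = 115 N/m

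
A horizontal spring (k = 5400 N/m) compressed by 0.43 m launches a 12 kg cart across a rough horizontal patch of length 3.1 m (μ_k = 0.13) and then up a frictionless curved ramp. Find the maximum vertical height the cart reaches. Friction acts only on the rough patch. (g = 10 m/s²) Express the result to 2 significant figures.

Spring energy: E₀ = ½kx² = ½(5400)(0.43)² = 499.23 J
Friction: W_f = μ_k mg d = (0.13)(12)(10)(3.1) = 48.36 J
Energy at base of ramp: E = 499.23 − 48.36 = 450.87 J
At max height all remaining energy is PE: mgh = E ⇒ h = E/(mg) = 450.87/(12 × 10) = 3.757 m

h = 3.8 m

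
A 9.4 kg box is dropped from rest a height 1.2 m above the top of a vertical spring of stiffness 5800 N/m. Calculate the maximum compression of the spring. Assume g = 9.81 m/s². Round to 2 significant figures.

x = 0.21 m

Let x be the compression. The total drop is H + x, and the box is instantaneously at rest at max compression, so energy conservation gives:
mg(H + x) = ½kx²
½(5800)x² − (9.4)(9.81)x − (9.4)(9.81)(1.2) = 0
2900x² − 92.21x − 110.7 = 0
x = [92.21 + √(8503 + 1.2836e+06)]/(2 × 2900) = 0.2119 m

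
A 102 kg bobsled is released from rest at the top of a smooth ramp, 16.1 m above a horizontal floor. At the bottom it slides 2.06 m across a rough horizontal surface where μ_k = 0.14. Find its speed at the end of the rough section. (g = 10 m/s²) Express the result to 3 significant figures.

v = 17.8 m/s

Applying the work–energy principle:
mgh = ½mv² + μ_k m g d
W_f = μ_k mg d = (0.14)(102)(10)(2.06) = 294.2 J
½mv² = mgh − W_f = 16422 − 294.2 = 16128 J
v = √(2 × 16128/102) = 17.78 m/s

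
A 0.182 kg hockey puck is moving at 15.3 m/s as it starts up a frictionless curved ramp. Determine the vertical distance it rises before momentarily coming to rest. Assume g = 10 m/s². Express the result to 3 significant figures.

h = 11.7 m

By energy conservation, ½mv² = mgh
h = v²/(2g) = 15.3²/(2 × 10) = 11.70 m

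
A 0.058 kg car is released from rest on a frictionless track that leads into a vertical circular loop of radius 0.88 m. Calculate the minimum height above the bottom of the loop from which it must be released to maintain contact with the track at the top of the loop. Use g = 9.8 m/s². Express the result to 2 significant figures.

h = 2.2 m

At the top, for minimum speed gravity alone supplies the centripetal force: mg = mv_top²/r ⇒ v_top² = gr = 8.624 m²/s²
Energy conservation from release height h to the top (height 2r): mgh = ½mv_top² + mg(2r)
h = v_top²/(2g) + 2r = r/2 + 2r = 5r/2 = 2.200 m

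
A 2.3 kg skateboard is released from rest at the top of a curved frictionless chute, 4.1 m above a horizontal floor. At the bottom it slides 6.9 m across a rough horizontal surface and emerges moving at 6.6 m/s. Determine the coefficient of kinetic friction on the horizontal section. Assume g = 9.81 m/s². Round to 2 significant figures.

Energy bookkeeping (friction removes W_f = μ_k N d):
mgh = ½mv² + μ_k m g d
mgh = 92.508 J; ½mv² = 50.094 J
W_f = 92.508 − 50.094 = 42.41 J
μ_k = W_f/(mg·d) = 42.41/(22.56 × 6.9) = 0.2724

μ_k = 0.27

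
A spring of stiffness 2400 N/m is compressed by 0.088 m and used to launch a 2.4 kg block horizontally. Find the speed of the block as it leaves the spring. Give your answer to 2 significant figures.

v = 2.8 m/s

Conservation of energy: ½kx² = ½mv²
v = x√(k/m) = 0.088 × √(2400/2.4) = 2.783 m/s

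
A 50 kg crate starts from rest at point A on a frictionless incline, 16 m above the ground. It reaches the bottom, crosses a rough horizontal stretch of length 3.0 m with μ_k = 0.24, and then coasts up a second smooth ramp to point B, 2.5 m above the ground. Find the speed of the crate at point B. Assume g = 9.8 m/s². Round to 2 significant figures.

v = 16 m/s

Energy at A: mgh₁ = (50)(9.8)(16) = 7840.0 J
Friction loss: W_f = μ_k mg d = 352.8 J
At B: ½mv² + mgh₂ = mgh₁ − W_f
½mv² = 7840.0 − 352.8 − 1225.0 = 6262.2 J
v = √(2 × 6262.2/50) = 15.83 m/s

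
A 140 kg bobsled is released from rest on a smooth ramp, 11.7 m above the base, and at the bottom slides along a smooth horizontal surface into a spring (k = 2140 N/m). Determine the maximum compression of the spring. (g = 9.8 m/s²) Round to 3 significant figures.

x = 3.87 m

Energy conservation (no friction) from release to max compression: mgh = ½kx²
x = √(2mgh/k) = √(2 × 140 × 9.8 × 11.7 / 2140) = 3.873 m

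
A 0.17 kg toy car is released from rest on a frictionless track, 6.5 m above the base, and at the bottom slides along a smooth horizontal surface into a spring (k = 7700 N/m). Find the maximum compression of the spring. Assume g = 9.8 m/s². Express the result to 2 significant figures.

At max compression the car is momentarily at rest: mgh = ½kx²
x = √(2mgh/k) = √(2 × 0.17 × 9.8 × 6.5 / 7700) = 0.05304 m

x = 0.053 m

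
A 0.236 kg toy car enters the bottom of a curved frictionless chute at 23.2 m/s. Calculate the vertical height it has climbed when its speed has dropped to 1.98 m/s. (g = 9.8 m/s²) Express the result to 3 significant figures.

h = 27.3 m

Conservation of energy: ½mv₁² = ½mv₂² + mgh
h = (v₁² − v₂²)/(2g) = (23.2² − 1.98²)/(2 × 9.8) = 27.26 m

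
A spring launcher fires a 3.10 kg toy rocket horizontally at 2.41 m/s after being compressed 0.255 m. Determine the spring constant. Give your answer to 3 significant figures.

Energy stored in the spring equals the launch KE: ½kx² = ½mv²
k = mv²/x² = (3.10)(2.41)²/(0.255)² = 276.9 N/m

k = 277 N/m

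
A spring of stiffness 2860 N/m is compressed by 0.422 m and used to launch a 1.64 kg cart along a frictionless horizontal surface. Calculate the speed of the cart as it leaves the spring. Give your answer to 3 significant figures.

Conservation of energy: ½kx² = ½mv²
v = x√(k/m) = 0.422 × √(2860/1.64) = 17.62 m/s

v = 17.6 m/s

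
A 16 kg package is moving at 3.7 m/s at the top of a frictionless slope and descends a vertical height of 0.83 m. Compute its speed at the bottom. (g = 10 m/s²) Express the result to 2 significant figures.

v = 5.5 m/s

Equating total energy at the two states: ½mv₀² + mgh = ½mv²
The mass cancels from both sides.
v² = v₀² + 2gh = (3.7)² + 2(10)(0.83) = 30.290
v = √30.290 = 5.504 m/s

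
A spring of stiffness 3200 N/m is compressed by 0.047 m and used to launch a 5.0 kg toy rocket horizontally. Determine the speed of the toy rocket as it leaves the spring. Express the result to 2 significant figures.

v = 1.2 m/s

Spring PE converts entirely to kinetic energy: ½kx² = ½mv²
v = x√(k/m) = 0.047 × √(3200/5.0) = 1.189 m/s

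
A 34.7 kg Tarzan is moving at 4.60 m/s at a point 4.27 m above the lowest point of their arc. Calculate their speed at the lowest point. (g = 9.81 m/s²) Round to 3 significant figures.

Equating total energy at the two states: ½mv₀² + mgh = ½mv²
The mass cancels from both sides.
v² = v₀² + 2gh = (4.60)² + 2(9.81)(4.27) = 104.94
v = √104.94 = 10.24 m/s

v = 10.2 m/s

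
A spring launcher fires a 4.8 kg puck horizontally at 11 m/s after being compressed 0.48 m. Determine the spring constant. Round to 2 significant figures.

k = 2500 N/m

½kx² = ½mv²
k = mv²/x² = (4.8)(11)²/(0.48)² = 2521 N/m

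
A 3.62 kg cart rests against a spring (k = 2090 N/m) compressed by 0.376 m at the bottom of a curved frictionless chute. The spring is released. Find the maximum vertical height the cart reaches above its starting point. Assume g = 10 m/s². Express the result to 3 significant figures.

h = 4.08 m

At maximum height the cart is at rest, so ½kx² = mgh
h = kx²/(2mg) = (2090)(0.376)²/(2 × 3.62 × 10) = 4.081 m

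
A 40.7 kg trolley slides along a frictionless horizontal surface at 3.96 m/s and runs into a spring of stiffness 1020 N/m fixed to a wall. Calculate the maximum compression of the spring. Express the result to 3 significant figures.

x = 0.791 m

All KE is stored as spring PE at maximum compression: ½mv² = ½kx²
x = v√(m/k) = 3.96 × √(40.7/1020) = 0.7910 m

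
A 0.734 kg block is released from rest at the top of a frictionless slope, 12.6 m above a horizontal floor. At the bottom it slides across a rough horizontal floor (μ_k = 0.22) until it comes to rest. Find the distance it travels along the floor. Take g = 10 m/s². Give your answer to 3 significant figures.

Energy at the top = energy at the end + work done against friction:
At rest all PE has been dissipated by friction: mgh = μ_k m g d
d = h/μ_k = 12.6/0.22 = 57.27 m

d = 57.3 m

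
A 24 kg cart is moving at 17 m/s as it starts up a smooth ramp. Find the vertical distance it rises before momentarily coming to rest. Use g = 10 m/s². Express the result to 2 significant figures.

By energy conservation, ½mv² = mgh
h = v²/(2g) = 17²/(2 × 10) = 14.45 m

h = 14 m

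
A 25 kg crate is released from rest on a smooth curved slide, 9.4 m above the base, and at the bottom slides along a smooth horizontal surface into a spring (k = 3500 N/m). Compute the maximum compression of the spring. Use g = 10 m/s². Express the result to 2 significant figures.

x = 1.2 m

Energy conservation (no friction) from release to max compression: mgh = ½kx²
x = √(2mgh/k) = √(2 × 25 × 10 × 9.4 / 3500) = 1.159 m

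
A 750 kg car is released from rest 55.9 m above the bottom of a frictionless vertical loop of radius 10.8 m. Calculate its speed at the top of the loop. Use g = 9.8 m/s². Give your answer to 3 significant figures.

v = 25.9 m/s

Energy conservation: mgh = ½mv_top² + mg(2r)
v_top² = 2g(h − 2r) = 2(9.8)(55.9 − 21.60) = 672.3
v_top = 25.93 m/s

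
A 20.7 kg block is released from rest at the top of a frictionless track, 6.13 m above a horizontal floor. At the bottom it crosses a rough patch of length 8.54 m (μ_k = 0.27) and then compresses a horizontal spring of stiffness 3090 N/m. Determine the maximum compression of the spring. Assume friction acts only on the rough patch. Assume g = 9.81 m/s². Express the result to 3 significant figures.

Initial energy: E₁ = mgh = (20.7)(9.81)(6.13) = 1244.8 J
Friction removes W_f = μ_k mg d = (0.27)(20.7)(9.81)(8.54) = 468.2 J
Energy reaching the spring: E = 1244.8 − 468.2 = 776.57 J
At max compression ½kx² = E ⇒ x = √(2E/k) = √(2 × 776.57/3090) = 0.7090 m

x = 0.709 m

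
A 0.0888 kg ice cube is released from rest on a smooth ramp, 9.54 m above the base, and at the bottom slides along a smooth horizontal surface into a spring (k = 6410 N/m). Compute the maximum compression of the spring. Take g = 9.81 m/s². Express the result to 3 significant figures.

x = 0.0509 m

Energy conservation (no friction) from release to max compression: mgh = ½kx²
x = √(2mgh/k) = √(2 × 0.0888 × 9.81 × 9.54 / 6410) = 0.05092 m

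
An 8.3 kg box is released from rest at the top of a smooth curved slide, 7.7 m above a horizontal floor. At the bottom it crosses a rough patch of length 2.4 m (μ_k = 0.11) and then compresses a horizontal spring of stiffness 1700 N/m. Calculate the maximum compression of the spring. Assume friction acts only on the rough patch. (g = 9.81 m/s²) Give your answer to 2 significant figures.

x = 0.84 m

Initial energy: E₁ = mgh = (8.3)(9.81)(7.7) = 626.96 J
Friction removes W_f = μ_k mg d = (0.11)(8.3)(9.81)(2.4) = 21.50 J
Energy reaching the spring: E = 626.96 − 21.50 = 605.46 J
At max compression ½kx² = E ⇒ x = √(2E/k) = √(2 × 605.46/1700) = 0.8440 m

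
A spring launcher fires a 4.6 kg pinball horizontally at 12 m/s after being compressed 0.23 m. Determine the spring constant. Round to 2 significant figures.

Energy stored in the spring equals the launch KE: ½kx² = ½mv²
k = mv²/x² = (4.6)(12)²/(0.23)² = 12522 N/m

k = 13000 N/m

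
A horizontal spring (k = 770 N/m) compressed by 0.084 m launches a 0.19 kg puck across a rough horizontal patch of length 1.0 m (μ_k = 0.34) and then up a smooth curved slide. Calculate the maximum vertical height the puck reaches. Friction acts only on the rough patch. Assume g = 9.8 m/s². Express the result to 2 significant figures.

Spring energy: E₀ = ½kx² = ½(770)(0.084)² = 2.7166 J
Friction: W_f = μ_k mg d = (0.34)(0.19)(9.8)(1.0) = 0.6331 J
Energy at base of ramp: E = 2.7166 − 0.6331 = 2.0835 J
At max height all remaining energy is PE: mgh = E ⇒ h = E/(mg) = 2.0835/(0.19 × 9.8) = 1.119 m

h = 1.1 m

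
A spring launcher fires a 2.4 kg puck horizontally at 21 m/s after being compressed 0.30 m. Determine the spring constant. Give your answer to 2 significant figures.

k = 12000 N/m

Spring PE at full compression equals KE at release: ½kx² = ½mv²
k = mv²/x² = (2.4)(21)²/(0.30)² = 11760 N/m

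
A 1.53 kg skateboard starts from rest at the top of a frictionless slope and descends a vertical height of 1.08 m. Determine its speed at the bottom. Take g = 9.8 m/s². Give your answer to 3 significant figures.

v = 4.60 m/s

Mechanical energy is conserved (no friction): mgh = ½mv²
v = √(2gh) = √(2 × 9.8 × 1.08) = √21.168 = 4.601 m/s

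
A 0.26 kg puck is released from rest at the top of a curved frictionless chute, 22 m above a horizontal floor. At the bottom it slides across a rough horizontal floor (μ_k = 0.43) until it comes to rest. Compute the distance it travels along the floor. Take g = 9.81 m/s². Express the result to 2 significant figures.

Energy at the top = energy at the end + work done against friction:
At rest all PE has been dissipated by friction: mgh = μ_k m g d
d = h/μ_k = 22/0.43 = 51.16 m

d = 51 m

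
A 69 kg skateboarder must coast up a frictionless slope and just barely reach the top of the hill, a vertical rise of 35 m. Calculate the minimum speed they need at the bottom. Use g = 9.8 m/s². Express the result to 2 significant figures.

At the top they are momentarily at rest, so all KE converts to PE: ½mv² = mgh
v = √(2gh) = √(2 × 9.8 × 35) = 26.19 m/s

v = 26 m/s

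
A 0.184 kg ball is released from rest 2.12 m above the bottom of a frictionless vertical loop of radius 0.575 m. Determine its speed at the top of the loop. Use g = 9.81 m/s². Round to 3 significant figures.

v = 4.36 m/s

Energy conservation: mgh = ½mv_top² + mg(2r)
v_top² = 2g(h − 2r) = 2(9.81)(2.12 − 1.150) = 19.03
v_top = 4.362 m/s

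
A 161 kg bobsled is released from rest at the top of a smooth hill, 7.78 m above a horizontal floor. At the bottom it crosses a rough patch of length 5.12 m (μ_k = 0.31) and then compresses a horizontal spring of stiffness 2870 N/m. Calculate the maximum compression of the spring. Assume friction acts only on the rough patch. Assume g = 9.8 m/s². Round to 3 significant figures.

Initial energy: E₁ = mgh = (161)(9.8)(7.78) = 12275 J
Friction removes W_f = μ_k mg d = (0.31)(161)(9.8)(5.12) = 2504 J
Energy reaching the spring: E = 12275 − 2504 = 9771.0 J
At max compression ½kx² = E ⇒ x = √(2E/k) = √(2 × 9771.0/2870) = 2.609 m

x = 2.61 m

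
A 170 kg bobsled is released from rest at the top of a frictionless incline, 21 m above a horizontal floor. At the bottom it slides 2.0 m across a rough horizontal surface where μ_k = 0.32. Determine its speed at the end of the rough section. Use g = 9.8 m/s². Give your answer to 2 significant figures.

Energy at the top = energy at the end + work done against friction:
mgh = ½mv² + μ_k m g d
W_f = μ_k mg d = (0.32)(170)(9.8)(2.0) = 1066 J
½mv² = mgh − W_f = 34986 − 1066 = 33920 J
v = √(2 × 33920/170) = 19.98 m/s

v = 20 m/s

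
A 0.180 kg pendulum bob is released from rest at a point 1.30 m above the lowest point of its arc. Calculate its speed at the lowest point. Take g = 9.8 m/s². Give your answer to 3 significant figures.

Equating total energy at the two states: mgh = ½mv²
v = √(2gh) = √(2 × 9.8 × 1.30) = √25.480 = 5.048 m/s

v = 5.05 m/s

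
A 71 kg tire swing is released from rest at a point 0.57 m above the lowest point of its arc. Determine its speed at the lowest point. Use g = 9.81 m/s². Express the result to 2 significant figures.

Equating total energy at the two states: mgh = ½mv²
The mass cancels from both sides.
v = √(2gh) = √(2 × 9.81 × 0.57) = √11.183 = 3.344 m/s

v = 3.3 m/s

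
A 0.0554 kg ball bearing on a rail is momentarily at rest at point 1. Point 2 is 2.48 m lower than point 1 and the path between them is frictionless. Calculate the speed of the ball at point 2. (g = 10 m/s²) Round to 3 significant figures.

v = 7.04 m/s

By conservation of mechanical energy, mgh = ½mv²
v = √(2gh) = √(2 × 10 × 2.48) = √49.600 = 7.043 m/s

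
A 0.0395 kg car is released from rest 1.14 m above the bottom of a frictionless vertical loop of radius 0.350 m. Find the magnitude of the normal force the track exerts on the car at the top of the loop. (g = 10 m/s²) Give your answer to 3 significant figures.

N = 0.598 N

Energy from release to top (height 2r): mgh = ½mv_top² + mg(2r)
v_top² = 2g(h − 2r) = 2(10)(1.14 − 0.7000) = 8.8000 m²/s²
At the top, both N and weight point toward the centre: N + mg = mv_top²/r
N = m(v_top²/r − g) = 0.0395(8.8000/0.350 − 10) = 0.5981 N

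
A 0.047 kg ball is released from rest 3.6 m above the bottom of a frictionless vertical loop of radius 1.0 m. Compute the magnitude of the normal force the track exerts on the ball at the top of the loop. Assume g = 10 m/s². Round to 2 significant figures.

Energy from release to top (height 2r): mgh = ½mv_top² + mg(2r)
v_top² = 2g(h − 2r) = 2(10)(3.6 − 2.000) = 32.000 m²/s²
At the top, both N and weight point toward the centre: N + mg = mv_top²/r
N = m(v_top²/r − g) = 0.047(32.000/1.0 − 10) = 1.034 N

N = 1.0 N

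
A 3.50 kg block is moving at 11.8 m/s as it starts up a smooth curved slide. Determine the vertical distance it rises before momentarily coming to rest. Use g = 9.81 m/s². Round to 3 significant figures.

h = 7.10 m

Setting KE at the bottom equal to PE gained: ½mv² = mgh
h = v²/(2g) = 11.8²/(2 × 9.81) = 7.097 m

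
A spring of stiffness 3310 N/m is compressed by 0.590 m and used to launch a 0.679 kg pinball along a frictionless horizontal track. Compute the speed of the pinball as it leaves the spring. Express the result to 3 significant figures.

Spring PE converts entirely to kinetic energy: ½kx² = ½mv²
v = x√(k/m) = 0.590 × √(3310/0.679) = 41.19 m/s

v = 41.2 m/s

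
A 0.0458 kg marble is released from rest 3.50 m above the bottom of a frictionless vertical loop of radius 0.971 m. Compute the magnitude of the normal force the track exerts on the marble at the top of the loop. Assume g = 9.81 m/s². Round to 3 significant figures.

Energy from release to top (height 2r): mgh = ½mv_top² + mg(2r)
v_top² = 2g(h − 2r) = 2(9.81)(3.50 − 1.942) = 30.568 m²/s²
At the top, both N and weight point toward the centre: N + mg = mv_top²/r
N = m(v_top²/r − g) = 0.0458(30.568/0.971 − 9.81) = 0.9925 N

N = 0.993 N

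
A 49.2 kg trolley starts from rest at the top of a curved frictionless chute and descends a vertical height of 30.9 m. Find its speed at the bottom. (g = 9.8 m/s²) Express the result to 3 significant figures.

v = 24.6 m/s

Energy conservation between the two points: mgh = ½mv²
v = √(2gh) = √(2 × 9.8 × 30.9) = √605.64 = 24.61 m/s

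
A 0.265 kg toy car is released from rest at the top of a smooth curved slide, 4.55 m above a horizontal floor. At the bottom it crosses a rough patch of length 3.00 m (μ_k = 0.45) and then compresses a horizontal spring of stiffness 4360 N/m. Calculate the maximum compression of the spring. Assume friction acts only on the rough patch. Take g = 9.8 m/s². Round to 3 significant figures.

Initial energy: E₁ = mgh = (0.265)(9.8)(4.55) = 11.816 J
Friction removes W_f = μ_k mg d = (0.45)(0.265)(9.8)(3.00) = 3.506 J
Energy reaching the spring: E = 11.816 − 3.506 = 8.3104 J
At max compression ½kx² = E ⇒ x = √(2E/k) = √(2 × 8.3104/4360) = 0.06174 m

x = 0.0617 m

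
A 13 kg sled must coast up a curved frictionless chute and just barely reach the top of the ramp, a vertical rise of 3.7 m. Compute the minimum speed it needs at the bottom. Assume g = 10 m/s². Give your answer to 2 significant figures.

v = 8.6 m/s

At the top it is momentarily at rest, so all KE converts to PE: ½mv² = mgh
v = √(2gh) = √(2 × 10 × 3.7) = 8.602 m/s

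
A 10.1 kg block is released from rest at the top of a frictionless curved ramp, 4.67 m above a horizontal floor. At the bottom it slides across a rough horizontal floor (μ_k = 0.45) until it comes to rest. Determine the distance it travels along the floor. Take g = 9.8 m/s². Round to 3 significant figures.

Energy bookkeeping (friction removes W_f = μ_k N d):
At rest all PE has been dissipated by friction: mgh = μ_k m g d
d = h/μ_k = 4.67/0.45 = 10.38 m

d = 10.4 m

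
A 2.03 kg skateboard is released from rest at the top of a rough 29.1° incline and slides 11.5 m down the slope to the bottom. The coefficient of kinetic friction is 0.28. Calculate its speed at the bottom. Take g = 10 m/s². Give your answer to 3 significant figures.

v = 7.46 m/s

Work–energy: mg(L sinθ) − μ_k(mg cosθ)L = ½mv²
mgh = mgL sinθ = (2.03)(10)(11.5)sin29.1° = 113.53 J
W_f = μ_k mg cosθ · L = (0.28)(2.03)(10)cos29.1°·11.5 = 57.11 J
½mv² = 113.53 − 57.11 = 56.420 J
v = √(2 × 56.420/2.03) = 7.456 m/s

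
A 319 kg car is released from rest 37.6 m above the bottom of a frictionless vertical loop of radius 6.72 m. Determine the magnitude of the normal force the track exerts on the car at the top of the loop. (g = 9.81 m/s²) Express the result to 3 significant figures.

N = 19400 N

Energy from release to top (height 2r): mgh = ½mv_top² + mg(2r)
v_top² = 2g(h − 2r) = 2(9.81)(37.6 − 13.44) = 474.02 m²/s²
At the top, both N and weight point toward the centre: N + mg = mv_top²/r
N = m(v_top²/r − g) = 319(474.02/6.72 − 9.81) = 19372 N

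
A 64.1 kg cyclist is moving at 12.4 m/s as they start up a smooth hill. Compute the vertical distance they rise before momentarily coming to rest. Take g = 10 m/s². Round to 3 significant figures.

h = 7.69 m

Setting KE at the bottom equal to PE gained: ½mv² = mgh
h = v²/(2g) = 12.4²/(2 × 10) = 7.688 m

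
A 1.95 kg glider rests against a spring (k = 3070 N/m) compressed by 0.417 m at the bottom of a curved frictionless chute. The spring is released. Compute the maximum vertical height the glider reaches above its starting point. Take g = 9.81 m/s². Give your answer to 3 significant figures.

h = 14.0 m

Energy conservation from release to the highest point: ½kx² = mgh
h = kx²/(2mg) = (3070)(0.417)²/(2 × 1.95 × 9.81) = 13.95 m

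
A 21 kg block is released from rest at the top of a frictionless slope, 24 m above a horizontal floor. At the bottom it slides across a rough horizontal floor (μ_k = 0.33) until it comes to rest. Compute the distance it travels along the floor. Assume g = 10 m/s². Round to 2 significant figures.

d = 73 m

Energy bookkeeping (friction removes W_f = μ_k N d):
At rest all PE has been dissipated by friction: mgh = μ_k m g d
d = h/μ_k = 24/0.33 = 72.73 m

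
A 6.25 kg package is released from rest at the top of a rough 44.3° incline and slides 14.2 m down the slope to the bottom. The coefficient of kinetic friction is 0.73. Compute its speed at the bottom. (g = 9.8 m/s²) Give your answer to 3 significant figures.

v = 7.00 m/s

Taking the bottom as reference, mgh = ½mv² + μ_k N L with h = L sinθ, N = mg cosθ:
mgh = mgL sinθ = (6.25)(9.8)(14.2)sin44.3° = 607.45 J
W_f = μ_k mg cosθ · L = (0.73)(6.25)(9.8)cos44.3°·14.2 = 454.4 J
½mv² = 607.45 − 454.4 = 153.04 J
v = √(2 × 153.04/6.25) = 6.998 m/s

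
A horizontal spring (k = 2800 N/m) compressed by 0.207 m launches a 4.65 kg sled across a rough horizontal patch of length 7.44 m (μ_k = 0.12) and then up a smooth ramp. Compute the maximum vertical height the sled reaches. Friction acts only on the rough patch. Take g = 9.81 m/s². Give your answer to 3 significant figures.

Spring energy: E₀ = ½kx² = ½(2800)(0.207)² = 59.989 J
Friction: W_f = μ_k mg d = (0.12)(4.65)(9.81)(7.44) = 40.73 J
Energy at base of ramp: E = 59.989 − 40.73 = 19.262 J
At max height all remaining energy is PE: mgh = E ⇒ h = E/(mg) = 19.262/(4.65 × 9.81) = 0.4223 m

h = 0.422 m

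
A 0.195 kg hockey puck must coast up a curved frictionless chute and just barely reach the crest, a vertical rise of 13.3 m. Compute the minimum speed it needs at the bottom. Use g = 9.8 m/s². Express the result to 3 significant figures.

At the top it is momentarily at rest, so all KE converts to PE: ½mv² = mgh
v = √(2gh) = √(2 × 9.8 × 13.3) = 16.15 m/s

v = 16.1 m/s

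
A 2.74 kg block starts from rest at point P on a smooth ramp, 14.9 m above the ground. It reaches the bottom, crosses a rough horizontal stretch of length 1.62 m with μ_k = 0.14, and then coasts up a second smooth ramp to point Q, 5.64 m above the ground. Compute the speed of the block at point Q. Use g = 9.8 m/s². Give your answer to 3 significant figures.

v = 13.3 m/s

Energy at P: mgh₁ = (2.74)(9.8)(14.9) = 400.09 J
Friction loss: W_f = μ_k mg d = 6.090 J
At Q: ½mv² + mgh₂ = mgh₁ − W_f
½mv² = 400.09 − 6.090 − 151.45 = 242.56 J
v = √(2 × 242.56/2.74) = 13.31 m/s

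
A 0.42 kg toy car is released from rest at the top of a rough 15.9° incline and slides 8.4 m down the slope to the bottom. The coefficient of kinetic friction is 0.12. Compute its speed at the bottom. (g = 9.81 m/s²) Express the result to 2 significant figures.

v = 5.1 m/s

Energy: mgh = ½mv² + W_f, with h = L sinθ and W_f = μ_k (mg cosθ) L
mgh = mgL sinθ = (0.42)(9.81)(8.4)sin15.9° = 9.4816 J
W_f = μ_k mg cosθ · L = (0.12)(0.42)(9.81)cos15.9°·8.4 = 3.994 J
½mv² = 9.4816 − 3.994 = 5.4874 J
v = √(2 × 5.4874/0.42) = 5.112 m/s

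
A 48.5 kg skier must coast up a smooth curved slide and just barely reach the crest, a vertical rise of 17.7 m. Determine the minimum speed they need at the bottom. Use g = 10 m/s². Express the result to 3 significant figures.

v = 18.8 m/s

At the top they are momentarily at rest, so all KE converts to PE: ½mv² = mgh
v = √(2gh) = √(2 × 10 × 17.7) = 18.81 m/s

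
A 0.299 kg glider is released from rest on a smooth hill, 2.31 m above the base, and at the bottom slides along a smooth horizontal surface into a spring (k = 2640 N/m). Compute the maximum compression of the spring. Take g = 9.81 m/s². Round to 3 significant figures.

x = 0.0716 m

Energy conservation (no friction) from release to max compression: mgh = ½kx²
x = √(2mgh/k) = √(2 × 0.299 × 9.81 × 2.31 / 2640) = 0.07165 m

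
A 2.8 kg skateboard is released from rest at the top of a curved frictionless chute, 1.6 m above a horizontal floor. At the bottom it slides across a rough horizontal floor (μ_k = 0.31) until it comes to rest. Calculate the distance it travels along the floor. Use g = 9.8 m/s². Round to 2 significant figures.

d = 5.2 m

Energy bookkeeping (friction removes W_f = μ_k N d):
At rest all PE has been dissipated by friction: mgh = μ_k m g d
d = h/μ_k = 1.6/0.31 = 5.161 m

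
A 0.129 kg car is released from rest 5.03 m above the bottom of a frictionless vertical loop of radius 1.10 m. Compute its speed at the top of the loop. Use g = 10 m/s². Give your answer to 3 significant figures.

Energy conservation: mgh = ½mv_top² + mg(2r)
v_top² = 2g(h − 2r) = 2(10)(5.03 − 2.200) = 56.60
v_top = 7.523 m/s

v = 7.52 m/s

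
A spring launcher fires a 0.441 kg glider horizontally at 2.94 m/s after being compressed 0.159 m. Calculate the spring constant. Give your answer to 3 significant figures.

k = 151 N/m

½kx² = ½mv²
k = mv²/x² = (0.441)(2.94)²/(0.159)² = 150.8 N/m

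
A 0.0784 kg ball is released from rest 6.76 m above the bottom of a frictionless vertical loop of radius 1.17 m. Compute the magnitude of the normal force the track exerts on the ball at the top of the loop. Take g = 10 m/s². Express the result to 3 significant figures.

N = 5.14 N

Energy from release to top (height 2r): mgh = ½mv_top² + mg(2r)
v_top² = 2g(h − 2r) = 2(10)(6.76 − 2.340) = 88.400 m²/s²
At the top, both N and weight point toward the centre: N + mg = mv_top²/r
N = m(v_top²/r − g) = 0.0784(88.400/1.17 − 10) = 5.140 N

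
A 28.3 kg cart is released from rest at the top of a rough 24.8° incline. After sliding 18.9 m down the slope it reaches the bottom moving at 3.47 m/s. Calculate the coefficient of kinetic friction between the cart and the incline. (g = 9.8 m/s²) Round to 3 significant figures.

μ_k = 0.426

The energy dissipated by friction is the PE lost minus the KE gained:
mgL sinθ = 2198.7 J; ½mv² = 170.38 J
W_f = 2198.7 − 170.38 = 2028 J
μ_k = W_f/(mg cosθ · L) = 2028/(251.8 × 18.9) = 0.4263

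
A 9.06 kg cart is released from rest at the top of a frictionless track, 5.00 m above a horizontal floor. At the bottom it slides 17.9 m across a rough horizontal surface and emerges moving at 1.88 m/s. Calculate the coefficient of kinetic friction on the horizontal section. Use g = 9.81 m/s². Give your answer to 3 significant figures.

Applying the work–energy principle:
mgh = ½mv² + μ_k m g d
mgh = 444.39 J; ½mv² = 16.011 J
W_f = 444.39 − 16.011 = 428.4 J
μ_k = W_f/(mg·d) = 428.4/(88.88 × 17.9) = 0.2693

μ_k = 0.269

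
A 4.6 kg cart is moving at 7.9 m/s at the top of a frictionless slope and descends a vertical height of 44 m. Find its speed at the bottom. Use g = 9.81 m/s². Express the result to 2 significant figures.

By conservation of mechanical energy, ½mv₀² + mgh = ½mv²
v² = v₀² + 2gh = (7.9)² + 2(9.81)(44) = 925.69
v = √925.69 = 30.43 m/s

v = 30 m/s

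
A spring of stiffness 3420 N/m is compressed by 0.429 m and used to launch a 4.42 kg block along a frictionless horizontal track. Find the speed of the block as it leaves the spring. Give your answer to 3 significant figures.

v = 11.9 m/s

Spring PE converts entirely to kinetic energy: ½kx² = ½mv²
v = x√(k/m) = 0.429 × √(3420/4.42) = 11.93 m/s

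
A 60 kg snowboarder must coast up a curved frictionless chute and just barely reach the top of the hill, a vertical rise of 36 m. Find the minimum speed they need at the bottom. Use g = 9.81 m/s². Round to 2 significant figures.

v = 27 m/s

At the top they are momentarily at rest, so all KE converts to PE: ½mv² = mgh
v = √(2gh) = √(2 × 9.81 × 36) = 26.58 m/s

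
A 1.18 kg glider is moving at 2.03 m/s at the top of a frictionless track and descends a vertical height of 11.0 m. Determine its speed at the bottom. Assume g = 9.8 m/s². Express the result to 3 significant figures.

v = 14.8 m/s

Energy conservation between the two points: ½mv₀² + mgh = ½mv²
v² = v₀² + 2gh = (2.03)² + 2(9.8)(11.0) = 219.72
v = √219.72 = 14.82 m/s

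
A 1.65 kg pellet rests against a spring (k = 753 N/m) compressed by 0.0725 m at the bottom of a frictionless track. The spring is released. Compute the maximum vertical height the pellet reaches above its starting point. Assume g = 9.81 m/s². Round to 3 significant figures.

At maximum height the pellet is at rest, so ½kx² = mgh
h = kx²/(2mg) = (753)(0.0725)²/(2 × 1.65 × 9.81) = 0.1223 m

h = 0.122 m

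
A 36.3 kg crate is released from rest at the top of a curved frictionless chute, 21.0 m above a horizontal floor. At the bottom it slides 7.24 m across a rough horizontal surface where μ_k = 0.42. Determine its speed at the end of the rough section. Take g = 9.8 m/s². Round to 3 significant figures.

v = 18.8 m/s

Energy at the top = energy at the end + work done against friction:
mgh = ½mv² + μ_k m g d
W_f = μ_k mg d = (0.42)(36.3)(9.8)(7.24) = 1082 J
½mv² = mgh − W_f = 7470.5 − 1082 = 6388.8 J
v = √(2 × 6388.8/36.3) = 18.76 m/s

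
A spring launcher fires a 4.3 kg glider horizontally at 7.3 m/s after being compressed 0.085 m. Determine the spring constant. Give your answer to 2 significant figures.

k = 32000 N/m

½kx² = ½mv²
k = mv²/x² = (4.3)(7.3)²/(0.085)² = 31716 N/m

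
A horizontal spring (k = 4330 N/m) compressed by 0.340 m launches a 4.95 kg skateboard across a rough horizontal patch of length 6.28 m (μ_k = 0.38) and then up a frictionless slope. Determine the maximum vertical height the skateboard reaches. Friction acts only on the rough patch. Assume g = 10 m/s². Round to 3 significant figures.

Spring energy: E₀ = ½kx² = ½(4330)(0.340)² = 250.27 J
Friction: W_f = μ_k mg d = (0.38)(4.95)(10)(6.28) = 118.1 J
Energy at base of ramp: E = 250.27 − 118.1 = 132.15 J
At max height all remaining energy is PE: mgh = E ⇒ h = E/(mg) = 132.15/(4.95 × 10) = 2.670 m

h = 2.67 m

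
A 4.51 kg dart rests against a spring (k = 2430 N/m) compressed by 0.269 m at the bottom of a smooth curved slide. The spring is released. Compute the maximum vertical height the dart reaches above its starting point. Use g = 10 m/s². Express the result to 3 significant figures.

h = 1.95 m

At maximum height the dart is at rest, so ½kx² = mgh
h = kx²/(2mg) = (2430)(0.269)²/(2 × 4.51 × 10) = 1.949 m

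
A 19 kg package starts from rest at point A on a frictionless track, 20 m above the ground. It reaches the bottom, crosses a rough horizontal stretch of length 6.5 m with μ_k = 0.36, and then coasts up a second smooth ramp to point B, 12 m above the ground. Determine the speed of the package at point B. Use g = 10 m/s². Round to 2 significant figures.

v = 11 m/s

Energy at A: mgh₁ = (19)(10)(20) = 3800.0 J
Friction loss: W_f = μ_k mg d = 444.6 J
At B: ½mv² + mgh₂ = mgh₁ − W_f
½mv² = 3800.0 − 444.6 − 2280.0 = 1075.4 J
v = √(2 × 1075.4/19) = 10.64 m/s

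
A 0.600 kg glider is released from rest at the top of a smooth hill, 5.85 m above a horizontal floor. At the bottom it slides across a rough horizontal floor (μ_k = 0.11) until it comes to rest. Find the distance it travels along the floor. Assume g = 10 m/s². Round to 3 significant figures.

Energy bookkeeping (friction removes W_f = μ_k N d):
At rest all PE has been dissipated by friction: mgh = μ_k m g d
d = h/μ_k = 5.85/0.11 = 53.18 m

d = 53.2 m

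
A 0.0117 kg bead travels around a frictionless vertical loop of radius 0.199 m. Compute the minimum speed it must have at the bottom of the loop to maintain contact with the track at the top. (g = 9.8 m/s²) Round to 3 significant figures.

At the top: mg = mv_top²/r ⇒ v_top² = gr = 1.950 m²/s²
Energy from bottom to top (height 2r): ½mv_bot² = ½mv_top² + mg(2r)
v_bot² = gr + 4gr = 5gr = 9.751
v_bot = √(5gr) = 3.123 m/s

v = 3.12 m/s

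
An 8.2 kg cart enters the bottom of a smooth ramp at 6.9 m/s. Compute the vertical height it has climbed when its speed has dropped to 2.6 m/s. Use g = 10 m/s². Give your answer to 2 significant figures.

h = 2.0 m

Energy balance between the two points: ½mv₁² = ½mv₂² + mgh
h = (v₁² − v₂²)/(2g) = (6.9² − 2.6²)/(2 × 10) = 2.043 m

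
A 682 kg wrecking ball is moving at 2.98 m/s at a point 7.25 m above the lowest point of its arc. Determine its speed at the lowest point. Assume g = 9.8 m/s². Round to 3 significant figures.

v = 12.3 m/s

By conservation of mechanical energy, ½mv₀² + mgh = ½mv²
v² = v₀² + 2gh = (2.98)² + 2(9.8)(7.25) = 150.98
v = √150.98 = 12.29 m/s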